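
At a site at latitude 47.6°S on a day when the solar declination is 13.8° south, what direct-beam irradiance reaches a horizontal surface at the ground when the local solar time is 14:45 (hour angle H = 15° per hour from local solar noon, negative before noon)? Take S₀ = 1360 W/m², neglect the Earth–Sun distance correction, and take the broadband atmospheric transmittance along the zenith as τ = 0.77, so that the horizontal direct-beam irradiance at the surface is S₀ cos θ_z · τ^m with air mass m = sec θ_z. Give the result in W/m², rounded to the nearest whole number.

Hour angle H = 15° × (14.75 − 12) = 41.25°.
cos θ_z = sin φ sin δ + cos φ cos δ cos H = (-0.7385)(-0.2385) + (0.6743)(0.9711)(0.7518) = 0.6684.
Air mass m = 1/cos θ_z = 1/0.6684 = 1.496; τ^m = 0.77^1.496 = 0.6764.
Surface direct beam = 1360 × 0.6684 × 0.6764 = 614.86 W/m².

615 W/m²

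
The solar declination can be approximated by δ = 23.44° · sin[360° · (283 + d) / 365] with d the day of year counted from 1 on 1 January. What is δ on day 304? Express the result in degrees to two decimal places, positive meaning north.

-14.74°

360 × (283 + 304) / 365 = 578.959°; sin(578.959°) = -0.6288.
δ = 23.44 × -0.6288 = -14.739° ≈ -14.74°.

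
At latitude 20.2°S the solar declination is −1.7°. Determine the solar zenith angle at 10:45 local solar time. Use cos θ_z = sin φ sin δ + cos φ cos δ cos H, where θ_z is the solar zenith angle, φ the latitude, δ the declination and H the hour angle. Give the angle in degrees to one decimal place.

26.0°

Hour angle H = 15° × (10.75 − 12) = -18.75°.
cos θ_z = sin(-20.2°) sin(-1.7°) + cos(-20.2°) cos(-1.7°) cos(-18.75°) = 0.0102 + 0.8883 = 0.8985.
θ_z = arccos(0.8985) = 26.04°.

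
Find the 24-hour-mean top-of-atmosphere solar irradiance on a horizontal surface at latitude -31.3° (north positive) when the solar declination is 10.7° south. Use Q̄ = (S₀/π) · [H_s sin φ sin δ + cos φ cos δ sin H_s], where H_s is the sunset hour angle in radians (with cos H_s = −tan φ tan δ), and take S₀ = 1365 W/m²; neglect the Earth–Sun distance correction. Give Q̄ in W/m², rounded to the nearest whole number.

cos H_s = −tan(-31.3°) · tan(-10.7°) = -0.1149, so H_s = arccos(-0.1149) = 96.60°. In radians, H_s = 1.6860.
H_s sin φ sin δ = 1.6860 × -0.5195 × -0.1857 = 0.1627.
cos φ cos δ sin H_s = 0.8545 × 0.9826 × 0.9934 = 0.8341.
Q̄ = (1365/π) × (0.1627 + 0.8341) = 434.49 × 0.9968 = 433.10 W/m².

433 W/m²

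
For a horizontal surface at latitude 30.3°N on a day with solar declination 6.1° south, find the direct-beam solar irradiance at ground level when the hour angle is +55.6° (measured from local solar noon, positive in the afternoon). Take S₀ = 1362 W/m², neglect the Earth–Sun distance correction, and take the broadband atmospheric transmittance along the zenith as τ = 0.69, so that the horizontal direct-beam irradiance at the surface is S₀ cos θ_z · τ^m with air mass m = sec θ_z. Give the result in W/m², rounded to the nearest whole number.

cos θ_z = sin(30.3°) sin(-6.1°) + cos(30.3°) cos(-6.1°) cos(55.60°) = -0.0536 + 0.4850 = 0.4314.
Air mass m = 1/cos θ_z = 1/0.4314 = 2.318; τ^m = 0.69^2.318 = 0.4231.
Surface direct beam = 1362 × 0.4314 × 0.4231 = 248.60 W/m².

249 W/m²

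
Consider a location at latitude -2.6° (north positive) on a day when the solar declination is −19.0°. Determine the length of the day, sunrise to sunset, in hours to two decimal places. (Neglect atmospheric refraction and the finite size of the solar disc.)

The sunset hour angle satisfies cos H_s = −tan φ tan δ = -0.0156, giving H_s = 90.89°.
Day length = 2 H_s / 15° h⁻¹ = 181.78° / 15 = 12.119 h.

12.12 hours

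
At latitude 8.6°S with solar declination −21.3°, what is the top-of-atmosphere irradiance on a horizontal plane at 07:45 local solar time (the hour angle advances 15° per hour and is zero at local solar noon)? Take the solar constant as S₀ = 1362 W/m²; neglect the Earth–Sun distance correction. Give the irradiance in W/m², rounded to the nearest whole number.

Hour angle H = 15° × (7.75 − 12) = -63.75°.
cos θ_z = sin(-8.6°) sin(-21.3°) + cos(-8.6°) cos(-21.3°) cos(-63.75°) = 0.0543 + 0.4074 = 0.4617.
Top-of-atmosphere irradiance = S₀ cos θ_z = 1362 × 0.4617 = 628.84 W/m².

629 W/m²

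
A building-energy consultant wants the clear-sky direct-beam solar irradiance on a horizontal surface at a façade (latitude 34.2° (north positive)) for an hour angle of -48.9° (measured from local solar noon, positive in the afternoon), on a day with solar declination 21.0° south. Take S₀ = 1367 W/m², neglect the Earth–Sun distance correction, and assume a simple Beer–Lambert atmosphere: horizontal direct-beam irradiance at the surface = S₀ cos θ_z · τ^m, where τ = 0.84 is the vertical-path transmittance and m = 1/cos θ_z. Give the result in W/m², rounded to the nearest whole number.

237 W/m²

cos θ_z = sin(34.2°) sin(-21.0°) + cos(34.2°) cos(-21.0°) cos(-48.90°) = -0.2014 + 0.5076 = 0.3062.
Air mass m = 1/cos θ_z = 1/0.3062 = 3.266; τ^m = 0.84^3.266 = 0.5658.
Surface direct beam = 1367 × 0.3062 × 0.5658 = 236.83 W/m².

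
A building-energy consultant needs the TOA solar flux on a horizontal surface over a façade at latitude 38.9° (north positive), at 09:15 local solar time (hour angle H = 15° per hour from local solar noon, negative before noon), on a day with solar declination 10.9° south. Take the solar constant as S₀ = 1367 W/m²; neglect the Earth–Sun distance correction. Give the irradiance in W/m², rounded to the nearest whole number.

Hour angle H = 15° × (9.25 − 12) = -41.25°.
With φ = 38.9°, δ = -10.9°, H = -41.25°: sin φ sin δ = -0.1187, cos φ cos δ cos H = 0.5746, so cos θ_z = 0.4559.
Top-of-atmosphere irradiance = S₀ cos θ_z = 1367 × 0.4559 = 623.22 W/m².

623 W/m²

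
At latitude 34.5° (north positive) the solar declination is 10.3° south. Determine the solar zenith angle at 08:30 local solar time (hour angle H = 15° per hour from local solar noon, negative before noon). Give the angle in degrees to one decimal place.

66.9°

Hour angle H = 15° × (8.5 − 12) = -52.50°.
cos θ_z = sin φ sin δ + cos φ cos δ cos H = (0.5664)(-0.1788) + (0.8241)(0.9839)(0.6088) = 0.3924.
θ_z = arccos(0.3924) = 66.90°.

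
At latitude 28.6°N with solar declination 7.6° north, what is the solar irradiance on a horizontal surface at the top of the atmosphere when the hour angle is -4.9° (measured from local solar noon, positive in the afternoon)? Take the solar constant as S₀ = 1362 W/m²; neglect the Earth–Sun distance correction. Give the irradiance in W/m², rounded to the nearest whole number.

cos θ_z = sin(28.6°) sin(7.6°) + cos(28.6°) cos(7.6°) cos(-4.90°) = 0.0633 + 0.8671 = 0.9304.
Top-of-atmosphere irradiance = S₀ cos θ_z = 1362 × 0.9304 = 1267.20 W/m².

1267 W/m²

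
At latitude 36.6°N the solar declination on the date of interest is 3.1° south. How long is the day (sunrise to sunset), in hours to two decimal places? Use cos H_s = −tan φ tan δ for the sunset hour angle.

cos H_s = −tan(36.6°) · tan(-3.1°) = 0.0402, so H_s = arccos(0.0402) = 87.70°.
Day length = 2 H_s / 15° h⁻¹ = 175.40° / 15 = 11.693 h.

11.69 hours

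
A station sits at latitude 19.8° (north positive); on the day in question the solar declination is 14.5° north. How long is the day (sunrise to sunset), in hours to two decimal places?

The sunset hour angle satisfies cos H_s = −tan φ tan δ = -0.0931, giving H_s = 95.34°.
Day length = 2 H_s / 15° h⁻¹ = 190.68° / 15 = 12.712 h.

12.71 hours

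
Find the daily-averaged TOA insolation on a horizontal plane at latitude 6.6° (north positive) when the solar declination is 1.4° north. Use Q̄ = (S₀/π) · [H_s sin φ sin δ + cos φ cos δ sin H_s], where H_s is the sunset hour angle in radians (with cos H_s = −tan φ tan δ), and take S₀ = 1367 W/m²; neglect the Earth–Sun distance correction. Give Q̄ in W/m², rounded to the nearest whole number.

434 W/m²

−tan φ tan δ = −(0.1157)(0.0244) = -0.0028; H_s = arccos(-0.0028) = 90.16°. In radians, H_s = 1.5736.
H_s sin φ sin δ = 1.5736 × 0.1149 × 0.0244 = 0.0044.
cos φ cos δ sin H_s = 0.9934 × 0.9997 × 1.0000 = 0.9931.
Q̄ = (1367/π) × (0.0044 + 0.9931) = 435.13 × 0.9975 = 434.04 W/m².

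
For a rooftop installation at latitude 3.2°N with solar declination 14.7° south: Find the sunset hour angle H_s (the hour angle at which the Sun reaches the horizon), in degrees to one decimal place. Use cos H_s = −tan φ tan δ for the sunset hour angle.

cos H_s = −tan(3.2°) · tan(-14.7°) = 0.0147, so H_s = arccos(0.0147) = 89.16°.

89.2°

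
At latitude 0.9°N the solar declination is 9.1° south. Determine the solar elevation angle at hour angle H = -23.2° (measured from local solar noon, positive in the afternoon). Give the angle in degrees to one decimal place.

64.8°

cos θ_z = sin(0.9°) sin(-9.1°) + cos(0.9°) cos(-9.1°) cos(-23.20°) = -0.0025 + 0.9075 = 0.9050.
θ_z = arccos(0.9050) = 25.18°, so the elevation is 90° − 25.18° = 64.82°.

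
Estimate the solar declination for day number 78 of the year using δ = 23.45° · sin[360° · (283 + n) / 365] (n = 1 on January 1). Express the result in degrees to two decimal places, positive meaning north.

-1.61°

360 × (283 + 78) / 365 = 356.055°; sin(356.055°) = -0.0688.
δ = 23.45 × -0.0688 = -1.613° ≈ -1.61°.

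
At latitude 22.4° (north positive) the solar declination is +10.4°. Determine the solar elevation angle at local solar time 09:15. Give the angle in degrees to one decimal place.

Hour angle H = 15° × (9.25 − 12) = -41.25°.
cos θ_z = sin(22.4°) sin(10.4°) + cos(22.4°) cos(10.4°) cos(-41.25°) = 0.0688 + 0.6837 = 0.7525.
θ_z = arccos(0.7525) = 41.19°, so the elevation is 90° − 41.19° = 48.81°.

48.8°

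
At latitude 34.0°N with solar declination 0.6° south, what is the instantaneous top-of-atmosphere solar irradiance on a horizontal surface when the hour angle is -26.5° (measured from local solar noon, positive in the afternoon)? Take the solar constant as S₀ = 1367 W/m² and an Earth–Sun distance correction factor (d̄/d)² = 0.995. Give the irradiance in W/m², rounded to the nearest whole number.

With φ = 34.0°, δ = -0.6°, H = -26.50°: sin φ sin δ = -0.0059, cos φ cos δ cos H = 0.7419, so cos θ_z = 0.7360.
Top-of-atmosphere irradiance = S₀ (d̄/d)² cos θ_z = 1367 × 0.995 × 0.7360 = 1001.08 W/m².

1001 W/m²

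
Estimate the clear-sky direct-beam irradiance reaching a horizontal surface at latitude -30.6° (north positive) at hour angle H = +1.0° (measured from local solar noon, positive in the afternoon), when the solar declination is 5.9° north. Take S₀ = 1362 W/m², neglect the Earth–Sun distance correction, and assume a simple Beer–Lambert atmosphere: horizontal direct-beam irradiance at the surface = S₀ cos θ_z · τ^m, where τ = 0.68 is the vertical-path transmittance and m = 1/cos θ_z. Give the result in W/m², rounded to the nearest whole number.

cos θ_z = sin φ sin δ + cos φ cos δ cos H = (-0.5090)(0.1028) + (0.8607)(0.9947)(0.9998) = 0.8036.
Air mass m = 1/cos θ_z = 1/0.8036 = 1.244; τ^m = 0.68^1.244 = 0.6189.
Surface direct beam = 1362 × 0.8036 × 0.6189 = 677.39 W/m².

677 W/m²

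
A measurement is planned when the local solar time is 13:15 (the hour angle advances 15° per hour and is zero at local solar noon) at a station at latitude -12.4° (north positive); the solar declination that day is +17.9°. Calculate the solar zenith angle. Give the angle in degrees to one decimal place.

Hour angle H = 15° × (13.25 − 12) = 18.75°.
With φ = -12.4°, δ = 17.9°, H = 18.75°: sin φ sin δ = -0.0660, cos φ cos δ cos H = 0.8801, so cos θ_z = 0.8141.
θ_z = arccos(0.8141) = 35.50°.

35.5°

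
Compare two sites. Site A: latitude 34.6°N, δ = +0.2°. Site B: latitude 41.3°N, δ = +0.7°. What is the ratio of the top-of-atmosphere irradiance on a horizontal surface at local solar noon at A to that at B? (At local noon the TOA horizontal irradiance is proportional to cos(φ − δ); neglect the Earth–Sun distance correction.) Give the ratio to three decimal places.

1.087

A: cos θ_z = cos(34.6° − (0.2°)) = 0.8251.
B: cos θ_z = cos(41.3° − (0.7°)) = 0.7593.
Ratio A/B = 0.8251 / 0.7593 = 1.0867.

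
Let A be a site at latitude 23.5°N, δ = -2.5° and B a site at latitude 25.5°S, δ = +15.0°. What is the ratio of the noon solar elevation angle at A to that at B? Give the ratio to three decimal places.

1.293

A: 90° − |23.5 − (-2.5)| = 64.00°.
B: 90° − |-25.5 − (15.0)| = 49.50°.
Ratio A/B = 64.0000 / 49.5000 = 1.2929.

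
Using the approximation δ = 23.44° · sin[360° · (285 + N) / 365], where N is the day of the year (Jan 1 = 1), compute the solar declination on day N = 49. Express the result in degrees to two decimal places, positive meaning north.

360 × (285 + 49) / 365 = 329.425°; sin(329.425°) = -0.5087.
δ = 23.44 × -0.5087 = -11.924° ≈ -11.92°.

-11.92°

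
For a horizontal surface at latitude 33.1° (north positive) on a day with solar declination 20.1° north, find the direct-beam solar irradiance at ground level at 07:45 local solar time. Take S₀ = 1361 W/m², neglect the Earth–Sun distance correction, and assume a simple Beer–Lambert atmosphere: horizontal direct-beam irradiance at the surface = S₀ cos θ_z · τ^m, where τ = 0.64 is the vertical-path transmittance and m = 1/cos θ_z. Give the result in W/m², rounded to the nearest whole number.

Hour angle H = 15° × (7.75 − 12) = -63.75°.
cos θ_z = sin(33.1°) sin(20.1°) + cos(33.1°) cos(20.1°) cos(-63.75°) = 0.1877 + 0.3479 = 0.5356.
Air mass m = 1/cos θ_z = 1/0.5356 = 1.867; τ^m = 0.64^1.867 = 0.4346.
Surface direct beam = 1361 × 0.5356 × 0.4346 = 316.80 W/m².

317 W/m²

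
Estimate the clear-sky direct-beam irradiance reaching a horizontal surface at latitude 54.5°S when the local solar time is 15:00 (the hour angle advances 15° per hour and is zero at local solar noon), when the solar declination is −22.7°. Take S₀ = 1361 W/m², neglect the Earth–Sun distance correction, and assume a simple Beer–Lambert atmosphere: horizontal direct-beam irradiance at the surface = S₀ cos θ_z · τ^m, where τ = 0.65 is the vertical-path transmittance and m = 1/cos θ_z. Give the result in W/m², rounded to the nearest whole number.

Hour angle H = 15° × (15 − 12) = 45.00°.
cos θ_z = sin(-54.5°) sin(-22.7°) + cos(-54.5°) cos(-22.7°) cos(45.00°) = 0.3142 + 0.3788 = 0.6930.
Air mass m = 1/cos θ_z = 1/0.6930 = 1.443; τ^m = 0.65^1.443 = 0.5371.
Surface direct beam = 1361 × 0.6930 × 0.5371 = 506.58 W/m².

507 W/m²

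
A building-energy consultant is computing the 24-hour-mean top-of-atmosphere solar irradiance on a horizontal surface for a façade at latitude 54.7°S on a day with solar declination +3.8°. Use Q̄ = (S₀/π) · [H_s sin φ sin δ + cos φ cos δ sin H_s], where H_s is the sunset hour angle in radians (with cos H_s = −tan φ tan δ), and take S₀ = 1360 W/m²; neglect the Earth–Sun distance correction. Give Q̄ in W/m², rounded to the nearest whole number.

214 W/m²

cos H_s = −tan(-54.7°) · tan(3.8°) = 0.0938, so H_s = arccos(0.0938) = 84.62°. In radians, H_s = 1.4769.
H_s sin φ sin δ = 1.4769 × -0.8161 × 0.0663 = -0.0799.
cos φ cos δ sin H_s = 0.5779 × 0.9978 × 0.9956 = 0.5741.
Q̄ = (1360/π) × (-0.0799 + 0.5741) = 432.90 × 0.4942 = 213.94 W/m².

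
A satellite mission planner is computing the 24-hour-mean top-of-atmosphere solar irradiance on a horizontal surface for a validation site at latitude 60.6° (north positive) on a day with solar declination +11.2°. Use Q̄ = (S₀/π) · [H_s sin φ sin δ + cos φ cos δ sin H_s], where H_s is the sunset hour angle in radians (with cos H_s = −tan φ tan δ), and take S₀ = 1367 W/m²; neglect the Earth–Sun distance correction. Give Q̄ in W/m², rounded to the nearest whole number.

338 W/m²

cos H_s = −tan(60.6°) · tan(11.2°) = -0.3514, so H_s = arccos(-0.3514) = 110.57°. In radians, H_s = 1.9298.
H_s sin φ sin δ = 1.9298 × 0.8712 × 0.1942 = 0.3265.
cos φ cos δ sin H_s = 0.4909 × 0.9810 × 0.9362 = 0.4508.
Q̄ = (1367/π) × (0.3265 + 0.4508) = 435.13 × 0.7773 = 338.23 W/m².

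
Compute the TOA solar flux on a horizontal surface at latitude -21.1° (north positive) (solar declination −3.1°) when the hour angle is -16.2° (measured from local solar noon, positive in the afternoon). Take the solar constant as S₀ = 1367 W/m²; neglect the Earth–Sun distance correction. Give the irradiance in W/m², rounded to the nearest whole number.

1250 W/m²

cos θ_z = sin φ sin δ + cos φ cos δ cos H = (-0.3600)(-0.0541) + (0.9330)(0.9985)(0.9603) = 0.9141.
Top-of-atmosphere irradiance = S₀ cos θ_z = 1367 × 0.9141 = 1249.57 W/m².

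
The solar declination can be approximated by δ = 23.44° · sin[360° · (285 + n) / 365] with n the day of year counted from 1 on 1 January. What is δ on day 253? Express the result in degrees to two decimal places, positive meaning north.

360 × (285 + 253) / 365 = 530.630°; sin(530.630°) = 0.1628.
δ = 23.44 × 0.1628 = 3.816° ≈ +3.82°.

+3.82°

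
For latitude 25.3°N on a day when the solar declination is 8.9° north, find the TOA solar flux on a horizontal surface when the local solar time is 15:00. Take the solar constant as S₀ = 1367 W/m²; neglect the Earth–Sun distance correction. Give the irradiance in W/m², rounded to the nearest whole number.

Hour angle H = 15° × (15 − 12) = 45.00°.
With φ = 25.3°, δ = 8.9°, H = 45.00°: sin φ sin δ = 0.0661, cos φ cos δ cos H = 0.6316, so cos θ_z = 0.6977.
Top-of-atmosphere irradiance = S₀ cos θ_z = 1367 × 0.6977 = 953.76 W/m².

954 W/m²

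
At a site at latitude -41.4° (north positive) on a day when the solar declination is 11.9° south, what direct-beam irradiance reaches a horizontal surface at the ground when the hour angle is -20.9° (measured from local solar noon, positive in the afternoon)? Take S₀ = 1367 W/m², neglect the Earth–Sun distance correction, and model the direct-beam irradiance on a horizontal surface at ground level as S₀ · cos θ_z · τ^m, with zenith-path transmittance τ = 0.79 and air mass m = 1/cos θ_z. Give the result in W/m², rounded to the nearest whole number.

cos θ_z = sin(-41.4°) sin(-11.9°) + cos(-41.4°) cos(-11.9°) cos(-20.90°) = 0.1364 + 0.6857 = 0.8221.
Air mass m = 1/cos θ_z = 1/0.8221 = 1.216; τ^m = 0.79^1.216 = 0.7508.
Surface direct beam = 1367 × 0.8221 × 0.7508 = 843.76 W/m².

844 W/m²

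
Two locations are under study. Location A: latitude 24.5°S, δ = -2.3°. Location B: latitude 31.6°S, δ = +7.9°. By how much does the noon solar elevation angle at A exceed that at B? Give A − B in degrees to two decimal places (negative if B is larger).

A: 90° − |-24.5 − (-2.3)| = 67.80°.
B: 90° − |-31.6 − (7.9)| = 50.50°.
A − B = 67.80 − 50.50 = 17.30°.

+17.30°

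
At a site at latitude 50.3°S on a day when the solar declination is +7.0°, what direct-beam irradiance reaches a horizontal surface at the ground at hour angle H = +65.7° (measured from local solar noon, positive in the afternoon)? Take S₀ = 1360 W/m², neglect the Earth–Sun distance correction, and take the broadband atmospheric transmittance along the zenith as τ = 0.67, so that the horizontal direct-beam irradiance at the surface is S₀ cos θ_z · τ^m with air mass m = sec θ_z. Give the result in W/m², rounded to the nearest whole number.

cos θ_z = sin φ sin δ + cos φ cos δ cos H = (-0.7694)(0.1219) + (0.6388)(0.9925)(0.4115) = 0.1671.
Air mass m = 1/cos θ_z = 1/0.1671 = 5.984; τ^m = 0.67^5.984 = 0.0910.
Surface direct beam = 1360 × 0.1671 × 0.0910 = 20.68 W/m².

21 W/m²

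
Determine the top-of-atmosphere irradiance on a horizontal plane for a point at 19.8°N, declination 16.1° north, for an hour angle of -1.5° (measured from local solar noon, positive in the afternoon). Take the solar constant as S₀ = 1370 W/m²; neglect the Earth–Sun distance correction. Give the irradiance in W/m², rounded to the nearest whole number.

1367 W/m²

With φ = 19.8°, δ = 16.1°, H = -1.50°: sin φ sin δ = 0.0939, cos φ cos δ cos H = 0.9037, so cos θ_z = 0.9976.
Top-of-atmosphere irradiance = S₀ cos θ_z = 1370 × 0.9976 = 1366.71 W/m².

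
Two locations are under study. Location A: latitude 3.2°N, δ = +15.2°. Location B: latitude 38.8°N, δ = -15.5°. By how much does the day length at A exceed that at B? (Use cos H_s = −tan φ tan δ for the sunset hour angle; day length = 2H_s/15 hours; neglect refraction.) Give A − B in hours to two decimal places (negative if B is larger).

+1.83 h

A: H_s = arccos(−tan 3.2° · tan 15.2°) = 90.87°, so 2H_s/15 = 12.1160 h.
B: H_s = arccos(−tan 38.8° · tan -15.5°) = 77.12°, so 2H_s/15 = 10.2827 h.
A − B = 12.1160 − 10.2827 = 1.8333 h.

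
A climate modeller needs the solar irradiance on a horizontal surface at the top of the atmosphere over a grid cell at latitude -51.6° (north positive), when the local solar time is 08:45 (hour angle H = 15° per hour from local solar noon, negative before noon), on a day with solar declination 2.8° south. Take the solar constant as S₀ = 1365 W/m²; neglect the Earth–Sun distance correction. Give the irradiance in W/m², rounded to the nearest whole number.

611 W/m²

Hour angle H = 15° × (8.75 − 12) = -48.75°.
With φ = -51.6°, δ = -2.8°, H = -48.75°: sin φ sin δ = 0.0383, cos φ cos δ cos H = 0.4091, so cos θ_z = 0.4474.
Top-of-atmosphere irradiance = S₀ cos θ_z = 1365 × 0.4474 = 610.70 W/m².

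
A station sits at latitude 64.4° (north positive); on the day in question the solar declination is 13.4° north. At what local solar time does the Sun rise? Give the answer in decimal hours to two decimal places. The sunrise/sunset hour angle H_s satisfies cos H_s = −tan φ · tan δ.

The sunset hour angle satisfies cos H_s = −tan φ tan δ = -0.4972, giving H_s = 119.81°.
Sunrise is at 12 − H_s/15 = 12 − 7.987 = 4.013 h local solar time.

4.01 h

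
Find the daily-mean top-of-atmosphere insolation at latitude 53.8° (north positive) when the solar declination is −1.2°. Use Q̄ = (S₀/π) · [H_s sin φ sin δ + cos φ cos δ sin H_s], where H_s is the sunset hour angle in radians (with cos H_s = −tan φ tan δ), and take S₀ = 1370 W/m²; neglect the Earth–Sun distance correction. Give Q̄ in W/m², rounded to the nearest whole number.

246 W/m²

The sunset hour angle satisfies cos H_s = −tan φ tan δ = 0.0286, giving H_s = 88.36°. In radians, H_s = 1.5422.
H_s sin φ sin δ = 1.5422 × 0.8070 × -0.0209 = -0.0260.
cos φ cos δ sin H_s = 0.5906 × 0.9998 × 0.9996 = 0.5902.
Q̄ = (1370/π) × (-0.0260 + 0.5902) = 436.08 × 0.5642 = 246.04 W/m².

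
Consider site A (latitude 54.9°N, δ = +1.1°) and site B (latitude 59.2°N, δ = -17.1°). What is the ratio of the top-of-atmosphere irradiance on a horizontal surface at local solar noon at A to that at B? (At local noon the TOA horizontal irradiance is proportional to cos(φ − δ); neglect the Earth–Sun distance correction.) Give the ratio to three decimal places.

A: cos θ_z = cos(54.9° − (1.1°)) = 0.5906.
B: cos θ_z = cos(59.2° − (-17.1°)) = 0.2368.
Ratio A/B = 0.5906 / 0.2368 = 2.4941.

2.494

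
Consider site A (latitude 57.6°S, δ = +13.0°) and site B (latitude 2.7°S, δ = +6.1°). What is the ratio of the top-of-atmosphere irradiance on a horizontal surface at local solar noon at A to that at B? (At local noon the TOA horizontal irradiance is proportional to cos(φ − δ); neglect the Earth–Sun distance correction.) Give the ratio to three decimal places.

A: cos θ_z = cos(-57.6° − (13.0°)) = 0.3322.
B: cos θ_z = cos(-2.7° − (6.1°)) = 0.9882.
Ratio A/B = 0.3322 / 0.9882 = 0.3362.

0.336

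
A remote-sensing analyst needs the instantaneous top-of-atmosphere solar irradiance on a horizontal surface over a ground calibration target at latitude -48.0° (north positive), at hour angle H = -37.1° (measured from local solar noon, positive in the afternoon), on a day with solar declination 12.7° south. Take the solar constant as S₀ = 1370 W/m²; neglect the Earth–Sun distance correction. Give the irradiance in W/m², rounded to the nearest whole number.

937 W/m²

cos θ_z = sin(-48.0°) sin(-12.7°) + cos(-48.0°) cos(-12.7°) cos(-37.10°) = 0.1634 + 0.5206 = 0.6840.
Top-of-atmosphere irradiance = S₀ cos θ_z = 1370 × 0.6840 = 937.08 W/m².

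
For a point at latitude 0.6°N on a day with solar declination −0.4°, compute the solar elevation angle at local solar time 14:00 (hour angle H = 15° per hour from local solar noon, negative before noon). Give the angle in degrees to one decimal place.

60.0°

Hour angle H = 15° × (14 − 12) = 30.00°.
With φ = 0.6°, δ = -0.4°, H = 30.00°: sin φ sin δ = -0.0001, cos φ cos δ cos H = 0.8660, so cos θ_z = 0.8659.
θ_z = arccos(0.8659) = 30.01°, so the elevation is 90° − 30.01° = 59.99°.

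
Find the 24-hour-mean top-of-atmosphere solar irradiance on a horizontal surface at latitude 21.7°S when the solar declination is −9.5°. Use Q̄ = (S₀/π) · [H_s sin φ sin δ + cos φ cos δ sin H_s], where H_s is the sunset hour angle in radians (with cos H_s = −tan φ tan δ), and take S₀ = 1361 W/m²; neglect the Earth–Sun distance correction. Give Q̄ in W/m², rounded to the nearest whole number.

The sunset hour angle satisfies cos H_s = −tan φ tan δ = -0.0666, giving H_s = 93.82°. In radians, H_s = 1.6375.
H_s sin φ sin δ = 1.6375 × -0.3697 × -0.1650 = 0.0999.
cos φ cos δ sin H_s = 0.9291 × 0.9863 × 0.9978 = 0.9144.
Q̄ = (1361/π) × (0.0999 + 0.9144) = 433.22 × 1.0143 = 439.42 W/m².

439 W/m²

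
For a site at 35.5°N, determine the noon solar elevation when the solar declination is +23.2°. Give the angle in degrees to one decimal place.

77.7°

At local solar noon the hour angle is zero, so the elevation is 90° − |φ − δ| = 90° − |35.5° − (23.2°)| = 90° − 12.3° = 77.7°.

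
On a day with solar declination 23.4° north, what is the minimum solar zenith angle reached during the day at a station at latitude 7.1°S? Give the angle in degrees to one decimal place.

30.5°

At local solar noon the hour angle is zero, so the zenith angle is |φ − δ| = |-7.1° − (23.4°)| = 30.5°.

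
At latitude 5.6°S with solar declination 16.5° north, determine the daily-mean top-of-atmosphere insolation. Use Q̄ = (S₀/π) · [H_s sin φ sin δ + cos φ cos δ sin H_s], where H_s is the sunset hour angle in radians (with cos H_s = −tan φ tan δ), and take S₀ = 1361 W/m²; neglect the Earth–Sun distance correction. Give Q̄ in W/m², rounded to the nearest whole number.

−tan φ tan δ = −(-0.0981)(0.2962) = 0.0291; H_s = arccos(0.0291) = 88.33°. In radians, H_s = 1.5416.
H_s sin φ sin δ = 1.5416 × -0.0976 × 0.2840 = -0.0427.
cos φ cos δ sin H_s = 0.9952 × 0.9588 × 0.9996 = 0.9538.
Q̄ = (1361/π) × (-0.0427 + 0.9538) = 433.22 × 0.9111 = 394.71 W/m².

395 W/m²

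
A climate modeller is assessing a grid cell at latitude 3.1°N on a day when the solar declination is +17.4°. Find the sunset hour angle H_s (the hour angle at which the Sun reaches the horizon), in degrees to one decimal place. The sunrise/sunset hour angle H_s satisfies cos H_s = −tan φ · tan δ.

cos H_s = −tan(3.1°) · tan(17.4°) = -0.0170, so H_s = arccos(-0.0170) = 90.97°.

91.0°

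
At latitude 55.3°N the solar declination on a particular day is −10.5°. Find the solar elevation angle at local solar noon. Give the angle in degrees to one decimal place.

24.2°

At local solar noon the hour angle is zero, so the elevation is 90° − |φ − δ| = 90° − |55.3° − (-10.5°)| = 90° − 65.8° = 24.2°.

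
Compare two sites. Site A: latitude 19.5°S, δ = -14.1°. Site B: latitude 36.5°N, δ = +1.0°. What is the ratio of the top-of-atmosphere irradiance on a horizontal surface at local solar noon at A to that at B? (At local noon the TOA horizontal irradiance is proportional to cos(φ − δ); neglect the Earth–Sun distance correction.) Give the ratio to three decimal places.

1.223

A: cos θ_z = cos(-19.5° − (-14.1°)) = 0.9956.
B: cos θ_z = cos(36.5° − (1.0°)) = 0.8141.
Ratio A/B = 0.9956 / 0.8141 = 1.2229.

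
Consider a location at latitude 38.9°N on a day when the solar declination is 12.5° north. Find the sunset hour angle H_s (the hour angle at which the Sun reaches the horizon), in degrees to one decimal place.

100.3°

cos H_s = −tan(38.9°) · tan(12.5°) = -0.1789, so H_s = arccos(-0.1789) = 100.31°.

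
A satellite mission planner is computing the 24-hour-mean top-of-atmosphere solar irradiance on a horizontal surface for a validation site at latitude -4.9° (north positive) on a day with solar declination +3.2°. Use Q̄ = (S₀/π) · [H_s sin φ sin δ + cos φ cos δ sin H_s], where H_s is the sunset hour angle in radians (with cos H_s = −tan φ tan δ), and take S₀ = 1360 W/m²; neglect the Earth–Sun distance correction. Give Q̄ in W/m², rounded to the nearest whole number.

427 W/m²

−tan φ tan δ = −(-0.0857)(0.0559) = 0.0048; H_s = arccos(0.0048) = 89.72°. In radians, H_s = 1.5659.
H_s sin φ sin δ = 1.5659 × -0.0854 × 0.0558 = -0.0075.
cos φ cos δ sin H_s = 0.9963 × 0.9984 × 1.0000 = 0.9947.
Q̄ = (1360/π) × (-0.0075 + 0.9947) = 432.90 × 0.9872 = 427.36 W/m².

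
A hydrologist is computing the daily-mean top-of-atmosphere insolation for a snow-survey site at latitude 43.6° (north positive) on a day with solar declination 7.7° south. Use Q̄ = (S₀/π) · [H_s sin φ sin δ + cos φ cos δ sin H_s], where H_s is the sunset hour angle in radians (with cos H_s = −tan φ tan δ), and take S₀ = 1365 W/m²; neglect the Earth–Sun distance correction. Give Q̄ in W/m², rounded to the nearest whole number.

251 W/m²

The sunset hour angle satisfies cos H_s = −tan φ tan δ = 0.1288, giving H_s = 82.60°. In radians, H_s = 1.4416.
H_s sin φ sin δ = 1.4416 × 0.6896 × -0.1340 = -0.1332.
cos φ cos δ sin H_s = 0.7242 × 0.9910 × 0.9917 = 0.7117.
Q̄ = (1365/π) × (-0.1332 + 0.7117) = 434.49 × 0.5785 = 251.35 W/m².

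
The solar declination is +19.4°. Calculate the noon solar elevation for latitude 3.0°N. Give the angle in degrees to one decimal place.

At local solar noon the hour angle is zero, so the elevation is 90° − |φ − δ| = 90° − |3.0° − (19.4°)| = 90° − 16.4° = 73.6°.

73.6°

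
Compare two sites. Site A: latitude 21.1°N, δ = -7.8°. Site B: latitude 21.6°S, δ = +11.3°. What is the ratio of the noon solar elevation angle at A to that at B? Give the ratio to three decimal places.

1.070

A: 90° − |21.1 − (-7.8)| = 61.10°.
B: 90° − |-21.6 − (11.3)| = 57.10°.
Ratio A/B = 61.1000 / 57.1000 = 1.0701.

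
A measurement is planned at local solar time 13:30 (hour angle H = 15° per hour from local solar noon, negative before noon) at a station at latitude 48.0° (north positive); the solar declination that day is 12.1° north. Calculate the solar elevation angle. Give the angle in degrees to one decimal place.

Hour angle H = 15° × (13.5 − 12) = 22.50°.
With φ = 48.0°, δ = 12.1°, H = 22.50°: sin φ sin δ = 0.1558, cos φ cos δ cos H = 0.6045, so cos θ_z = 0.7603.
θ_z = arccos(0.7603) = 40.51°, so the elevation is 90° − 40.51° = 49.49°.

49.5°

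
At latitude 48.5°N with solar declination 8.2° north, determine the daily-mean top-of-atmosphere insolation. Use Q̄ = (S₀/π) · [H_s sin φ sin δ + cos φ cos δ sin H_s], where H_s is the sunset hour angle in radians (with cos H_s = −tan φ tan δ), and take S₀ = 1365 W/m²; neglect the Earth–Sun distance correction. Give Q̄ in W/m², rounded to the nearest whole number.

362 W/m²

The sunset hour angle satisfies cos H_s = −tan φ tan δ = -0.1629, giving H_s = 99.38°. In radians, H_s = 1.7345.
H_s sin φ sin δ = 1.7345 × 0.7490 × 0.1426 = 0.1853.
cos φ cos δ sin H_s = 0.6626 × 0.9898 × 0.9866 = 0.6471.
Q̄ = (1365/π) × (0.1853 + 0.6471) = 434.49 × 0.8324 = 361.67 W/m².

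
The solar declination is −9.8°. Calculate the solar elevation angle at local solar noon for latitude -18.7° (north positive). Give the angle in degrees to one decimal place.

At local solar noon the hour angle is zero, so the elevation is 90° − |φ − δ| = 90° − |-18.7° − (-9.8°)| = 90° − 8.9° = 81.1°.

81.1°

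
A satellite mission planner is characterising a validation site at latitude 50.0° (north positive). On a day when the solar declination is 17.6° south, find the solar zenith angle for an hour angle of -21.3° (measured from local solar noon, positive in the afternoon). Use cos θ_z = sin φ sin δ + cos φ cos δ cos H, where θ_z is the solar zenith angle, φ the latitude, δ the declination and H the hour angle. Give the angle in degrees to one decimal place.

70.2°

With φ = 50.0°, δ = -17.6°, H = -21.30°: sin φ sin δ = -0.2316, cos φ cos δ cos H = 0.5708, so cos θ_z = 0.3392.
θ_z = arccos(0.3392) = 70.17°.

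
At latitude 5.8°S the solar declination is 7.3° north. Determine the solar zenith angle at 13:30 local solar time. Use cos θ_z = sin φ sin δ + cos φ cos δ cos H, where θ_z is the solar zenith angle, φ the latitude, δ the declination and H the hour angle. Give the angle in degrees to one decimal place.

26.0°

Hour angle H = 15° × (13.5 − 12) = 22.50°.
cos θ_z = sin φ sin δ + cos φ cos δ cos H = (-0.1011)(0.1271) + (0.9949)(0.9919)(0.9239) = 0.8989.
θ_z = arccos(0.8989) = 25.99°.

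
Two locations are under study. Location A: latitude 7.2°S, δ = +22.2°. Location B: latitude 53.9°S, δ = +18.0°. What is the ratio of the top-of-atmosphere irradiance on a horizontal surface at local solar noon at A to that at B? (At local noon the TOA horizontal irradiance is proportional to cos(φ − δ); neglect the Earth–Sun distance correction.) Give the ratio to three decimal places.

A: cos θ_z = cos(-7.2° − (22.2°)) = 0.8712.
B: cos θ_z = cos(-53.9° − (18.0°)) = 0.3107.
Ratio A/B = 0.8712 / 0.3107 = 2.8040.

2.804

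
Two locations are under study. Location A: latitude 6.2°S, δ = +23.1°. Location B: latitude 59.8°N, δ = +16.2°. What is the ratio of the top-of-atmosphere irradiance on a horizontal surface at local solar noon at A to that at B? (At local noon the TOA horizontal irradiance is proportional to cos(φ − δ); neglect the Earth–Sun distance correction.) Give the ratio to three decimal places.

A: cos θ_z = cos(-6.2° − (23.1°)) = 0.8721.
B: cos θ_z = cos(59.8° − (16.2°)) = 0.7242.
Ratio A/B = 0.8721 / 0.7242 = 1.2042.

1.204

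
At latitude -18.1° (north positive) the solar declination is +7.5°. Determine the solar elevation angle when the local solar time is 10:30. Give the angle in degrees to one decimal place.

56.1°

Hour angle H = 15° × (10.5 − 12) = -22.50°.
With φ = -18.1°, δ = 7.5°, H = -22.50°: sin φ sin δ = -0.0406, cos φ cos δ cos H = 0.8706, so cos θ_z = 0.8300.
θ_z = arccos(0.8300) = 33.90°, so the elevation is 90° − 33.90° = 56.10°.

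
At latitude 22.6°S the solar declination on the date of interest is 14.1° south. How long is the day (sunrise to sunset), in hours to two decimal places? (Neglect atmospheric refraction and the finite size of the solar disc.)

The sunset hour angle satisfies cos H_s = −tan φ tan δ = -0.1046, giving H_s = 96.00°.
Day length = 2 H_s / 15° h⁻¹ = 192.00° / 15 = 12.800 h.

12.80 hours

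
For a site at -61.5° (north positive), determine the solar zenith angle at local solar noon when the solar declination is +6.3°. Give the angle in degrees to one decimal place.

67.8°

At local solar noon the hour angle is zero, so the zenith angle is |φ − δ| = |-61.5° − (6.3°)| = 67.8°.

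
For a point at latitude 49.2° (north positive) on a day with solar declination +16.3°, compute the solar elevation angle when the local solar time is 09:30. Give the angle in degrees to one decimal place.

45.2°

Hour angle H = 15° × (9.5 − 12) = -37.50°.
cos θ_z = sin(49.2°) sin(16.3°) + cos(49.2°) cos(16.3°) cos(-37.50°) = 0.2125 + 0.4976 = 0.7101.
θ_z = arccos(0.7101) = 44.76°, so the elevation is 90° − 44.76° = 45.24°.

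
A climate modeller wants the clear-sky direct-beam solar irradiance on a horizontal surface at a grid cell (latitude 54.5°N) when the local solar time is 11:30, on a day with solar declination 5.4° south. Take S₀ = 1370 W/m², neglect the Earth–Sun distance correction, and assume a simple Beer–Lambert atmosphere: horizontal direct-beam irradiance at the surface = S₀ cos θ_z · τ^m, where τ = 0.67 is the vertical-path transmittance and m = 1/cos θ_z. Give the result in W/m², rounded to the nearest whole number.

304 W/m²

Hour angle H = 15° × (11.5 − 12) = -7.50°.
cos θ_z = sin φ sin δ + cos φ cos δ cos H = (0.8141)(-0.0941) + (0.5807)(0.9956)(0.9914) = 0.4966.
Air mass m = 1/cos θ_z = 1/0.4966 = 2.014; τ^m = 0.67^2.014 = 0.4464.
Surface direct beam = 1370 × 0.4966 × 0.4464 = 303.70 W/m².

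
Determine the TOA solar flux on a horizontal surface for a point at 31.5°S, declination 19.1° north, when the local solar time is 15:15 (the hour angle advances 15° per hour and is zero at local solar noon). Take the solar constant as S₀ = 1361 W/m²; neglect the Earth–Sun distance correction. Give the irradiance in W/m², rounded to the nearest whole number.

490 W/m²

Hour angle H = 15° × (15.25 − 12) = 48.75°.
With φ = -31.5°, δ = 19.1°, H = 48.75°: sin φ sin δ = -0.1710, cos φ cos δ cos H = 0.5312, so cos θ_z = 0.3602.
Top-of-atmosphere irradiance = S₀ cos θ_z = 1361 × 0.3602 = 490.23 W/m².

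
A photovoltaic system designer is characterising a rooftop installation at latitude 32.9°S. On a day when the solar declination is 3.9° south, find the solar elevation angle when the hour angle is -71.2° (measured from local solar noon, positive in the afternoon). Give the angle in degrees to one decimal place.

17.9°

cos θ_z = sin(-32.9°) sin(-3.9°) + cos(-32.9°) cos(-3.9°) cos(-71.20°) = 0.0369 + 0.2700 = 0.3069.
θ_z = arccos(0.3069) = 72.13°, so the elevation is 90° − 72.13° = 17.87°.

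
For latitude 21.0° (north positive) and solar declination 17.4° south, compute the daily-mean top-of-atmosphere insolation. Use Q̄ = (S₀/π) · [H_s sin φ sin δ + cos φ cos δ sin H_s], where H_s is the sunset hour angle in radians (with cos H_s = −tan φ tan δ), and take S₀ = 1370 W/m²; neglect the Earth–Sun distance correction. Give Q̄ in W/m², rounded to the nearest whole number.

cos H_s = −tan(21.0°) · tan(-17.4°) = 0.1203, so H_s = arccos(0.1203) = 83.09°. In radians, H_s = 1.4502.
H_s sin φ sin δ = 1.4502 × 0.3584 × -0.2990 = -0.1554.
cos φ cos δ sin H_s = 0.9336 × 0.9542 × 0.9927 = 0.8843.
Q̄ = (1370/π) × (-0.1554 + 0.8843) = 436.08 × 0.7289 = 317.86 W/m².

318 W/m²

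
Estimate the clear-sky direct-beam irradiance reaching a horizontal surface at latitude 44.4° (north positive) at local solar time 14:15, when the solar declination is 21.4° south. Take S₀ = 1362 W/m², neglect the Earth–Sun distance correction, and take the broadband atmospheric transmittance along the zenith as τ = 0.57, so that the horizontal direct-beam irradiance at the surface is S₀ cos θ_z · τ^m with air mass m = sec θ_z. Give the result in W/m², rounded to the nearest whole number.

Hour angle H = 15° × (14.25 − 12) = 33.75°.
cos θ_z = sin(44.4°) sin(-21.4°) + cos(44.4°) cos(-21.4°) cos(33.75°) = -0.2553 + 0.5531 = 0.2978.
Air mass m = 1/cos θ_z = 1/0.2978 = 3.358; τ^m = 0.57^3.358 = 0.1514.
Surface direct beam = 1362 × 0.2978 × 0.1514 = 61.41 W/m².

61 W/m²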